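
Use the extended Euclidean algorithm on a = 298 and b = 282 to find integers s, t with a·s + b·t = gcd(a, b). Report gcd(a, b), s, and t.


Euclidean algorithm on (298, 282) — divide until remainder is 0:
  298 = 1 · 282 + 16
  282 = 17 · 16 + 10
  16 = 1 · 10 + 6
  10 = 1 · 6 + 4
  6 = 1 · 4 + 2
  4 = 2 · 2 + 0
gcd(298, 282) = 2.
Track Bezout coefficients alongside the remainders: start with r₀ = 298 = a·1 + b·0 (s = 1, t = 0) and r₁ = 282 = a·0 + b·1 (s = 0, t = 1); each new remainder r_{k+1} = r_{k-1} − q_k·r_k inherits s_{k+1} = s_{k-1} − q_k·s_k, t_{k+1} = t_{k-1} − q_k·t_k, so r_k = a·s_k + b·t_k at every step:
  q = 1: r = 16, s = 1 − 1·0 = 1, t = 0 − 1·1 = -1  (check: 298·1 + 282·(-1) = 16)
  q = 17: r = 10, s = 0 − 17·1 = -17, t = 1 − 17·(-1) = 18  (check: 298·(-17) + 282·18 = 10)
  q = 1: r = 6, s = 1 − 1·(-17) = 18, t = -1 − 1·18 = -19  (check: 298·18 + 282·(-19) = 6)
  q = 1: r = 4, s = -17 − 1·18 = -35, t = 18 − 1·(-19) = 37  (check: 298·(-35) + 282·37 = 4)
  q = 1: r = 2, s = 18 − 1·(-35) = 53, t = -19 − 1·37 = -56  (check: 298·53 + 282·(-56) = 2)
The row with r = 2 (the gcd) gives the Bezout coefficients s = 53, t = -56.
Result: 298 · (53) + 282 · (-56) = 2.

gcd(298, 282) = 2; s = 53, t = -56 (check: 298·53 + 282·(-56) = 2).


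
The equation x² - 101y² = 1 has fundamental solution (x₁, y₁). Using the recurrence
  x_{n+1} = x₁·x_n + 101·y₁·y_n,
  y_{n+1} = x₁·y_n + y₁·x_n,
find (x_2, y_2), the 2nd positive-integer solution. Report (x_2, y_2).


Step 1: Find the fundamental solution (x₁, y₁) of x² - 101y² = 1.
  Expand √101 as a continued fraction. a₀ = ⌊√101⌋ = 10; iterate m_{k+1} = d_k·a_k − m_k, d_{k+1} = (101 − m_{k+1}²)/d_k, a_{k+1} = ⌊(a₀ + m_{k+1})/d_{k+1}⌋ (starting m₀ = 0, d₀ = 1), with convergents p_k = a_k·p_{k-1} + p_{k-2}, q_k = a_k·q_{k-1} + q_{k-2} (p₋₁ = 1, q₋₁ = 0):
  k = 0: a₀ = 10; p₀/q₀ = 10/1; p₀² − 101·q₀² = 100 − 101 = -1.
  k = 1: m = 10, d = 1, a = ⌊(10 + 10)/1⌋ = 20; p/q = (20·10 + 1)/(20·1 + 0) = 201/20; p² − 101·q² = 40401 − 40400 = 1.
  The first convergent with p² − 101·q² = 1 gives the fundamental solution (x₁, y₁) = (201, 20).
Step 2: Apply the recurrence (x_{n+1}, y_{n+1}) = (x₁x_n + 101y₁y_n, x₁y_n + y₁x_n) repeatedly.
  From (x_1, y_1) = (201, 20): x_2 = 201·201 + 101·20·20 = 80801; y_2 = 201·20 + 20·201 = 8040.
Step 3: Verify x_2² - 101·y_2² = 6528801601 - 6528801600 = 1 (should be 1). ✓

(x_1, y_1) = (201, 20); (x_2, y_2) = (80801, 8040).


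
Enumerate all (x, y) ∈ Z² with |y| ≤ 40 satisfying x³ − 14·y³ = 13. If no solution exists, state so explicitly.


The equation is x³ - 14y³ = 13. For fixed y, x³ = 14·y³ + 13, so a solution requires the RHS to be a perfect cube.
Strategy: iterate y from -40 to 40, compute RHS = 14·y³ + 13, and check whether it is a (positive or negative) perfect cube.
Check small values of y:
  y = 0: RHS = 13 is not a perfect cube.
  y = 1: RHS = 27 = (3)³ ⇒ x = 3 works.
  y = -1: RHS = -1 = (-1)³ ⇒ x = -1 works.
  y = 2: RHS = 125 = (5)³ ⇒ x = 5 works.
  y = -2: RHS = -99 is not a perfect cube.
  y = 3: RHS = 391 is not a perfect cube.
  y = -3: RHS = -365 is not a perfect cube.
Continuing the search up to |y| = 40 finds no further solutions beyond those listed.
Collected solutions: (-1, -1), (3, 1), (5, 2).

Solutions (with |y| ≤ 40): (-1, -1), (3, 1), (5, 2).


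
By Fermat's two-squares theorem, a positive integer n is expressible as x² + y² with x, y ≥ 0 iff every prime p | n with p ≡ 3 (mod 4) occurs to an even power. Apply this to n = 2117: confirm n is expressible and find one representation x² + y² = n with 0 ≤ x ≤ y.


Step 1: Factor n = 2117 = 29 · 73.
Step 2: Check the mod-4 condition on each prime factor: 29 ≡ 1 (mod 4), exponent 1; 73 ≡ 1 (mod 4), exponent 1.
All primes ≡ 3 (mod 4) appear to even exponent (or don't appear), so by the two-squares theorem n IS expressible as a sum of two squares.
Step 3: Build a representation. Here n = 29 · 73 is a product of primes ≡ 1 (mod 4). Each prime p ≡ 1 (mod 4) is itself a sum of two squares; find a² by testing p − a² for a perfect square:
  29: 29 − 1² = 28, 29 − 2² = 25 = 5² ⇒ 29 = 2² + 5².
  73: 73 − 1² = 72, 73 − 2² = 69, 73 − 3² = 64 = 8² ⇒ 73 = 3² + 8².
  Combine using the Brahmagupta–Fibonacci identity (a² + b²)(c² + d²) = (ac − bd)² + (ad + bc)² = (ac + bd)² + (ad − bc)²:
  29 · 73 = 2117: from (2² + 5²)(3² + 8²), take (2·3 − 5·8, 2·8 + 5·3) = (6 − 40, 16 + 15) = (-34, 31); dropping signs (only squares matter) gives (34, 31); check 34² + 31² = 1156 + 961 = 2117 ✓.
Step 4: Order so x ≤ y and verify: 31² + 34² = 961 + 1156 = 2117 = n. ✓

n = 2117 = 31² + 34² (one valid representation with x ≤ y).


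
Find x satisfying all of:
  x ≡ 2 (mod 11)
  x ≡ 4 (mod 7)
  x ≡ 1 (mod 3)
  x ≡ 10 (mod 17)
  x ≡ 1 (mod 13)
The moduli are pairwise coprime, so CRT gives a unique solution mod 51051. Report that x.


Product of moduli M = 11 · 7 · 3 · 17 · 13 = 51051.
Merge one congruence at a time:
  Start: x ≡ 2 (mod 11).
  Combine with x ≡ 4 (mod 7); new modulus lcm = 77.
    Write x = 2 + 11·t and substitute into x ≡ 4 (mod 7): 11·t ≡ 4 − 2 = 2 (mod 7).
    Reduce coefficients mod 7: 4·t ≡ 2 (mod 7).
    The inverse of 4 mod 7 is 2 (since 4·2 = 8 = 1·7 + 1), so t ≡ 2·2 = 4 ≡ 4 (mod 7).
    Then x = 2 + 11·4 = 46, valid modulo lcm(11, 7) = 77: x ≡ 46 (mod 77).
  Combine with x ≡ 1 (mod 3); new modulus lcm = 231.
    Write x = 46 + 77·t and substitute into x ≡ 1 (mod 3): 77·t ≡ 1 − 46 = -45 (mod 3).
    Reduce coefficients mod 3: 2·t ≡ 0 (mod 3).
    The inverse of 2 mod 3 is 2 (since 2·2 = 4 = 1·3 + 1), so t ≡ 2·0 = 0 ≡ 0 (mod 3).
    Then x = 46 + 77·0 = 46, valid modulo lcm(77, 3) = 231: x ≡ 46 (mod 231).
  Combine with x ≡ 10 (mod 17); new modulus lcm = 3927.
    Write x = 46 + 231·t and substitute into x ≡ 10 (mod 17): 231·t ≡ 10 − 46 = -36 (mod 17).
    Reduce coefficients mod 17: 10·t ≡ 15 (mod 17).
    The inverse of 10 mod 17 is 12 (since 10·12 = 120 = 7·17 + 1), so t ≡ 12·15 = 180 ≡ 10 (mod 17).
    Then x = 46 + 231·10 = 2356, valid modulo lcm(231, 17) = 3927: x ≡ 2356 (mod 3927).
  Combine with x ≡ 1 (mod 13); new modulus lcm = 51051.
    Write x = 2356 + 3927·t and substitute into x ≡ 1 (mod 13): 3927·t ≡ 1 − 2356 = -2355 (mod 13).
    Reduce coefficients mod 13: 1·t ≡ 11 (mod 13).
    So t ≡ 11 (mod 13).
    Then x = 2356 + 3927·11 = 45553, valid modulo lcm(3927, 13) = 51051: x ≡ 45553 (mod 51051).
Verify against each original: 45553 mod 11 = 2, 45553 mod 7 = 4, 45553 mod 3 = 1, 45553 mod 17 = 10, 45553 mod 13 = 1.

x ≡ 45553 (mod 51051).


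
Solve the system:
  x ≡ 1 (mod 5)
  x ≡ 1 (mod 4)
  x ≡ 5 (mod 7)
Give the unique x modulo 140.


Moduli 5, 4, 7 are pairwise coprime; by CRT there is a unique solution modulo M = 5 · 4 · 7 = 140.
Solve pairwise, accumulating the modulus:
  Start with x ≡ 1 (mod 5).
  Combine with x ≡ 1 (mod 4): since gcd(5, 4) = 1, we get a unique residue mod 20.
    Write x = 1 + 5·t and substitute into x ≡ 1 (mod 4): 5·t ≡ 1 − 1 = 0 (mod 4).
    Reduce coefficients mod 4: 1·t ≡ 0 (mod 4).
    So t ≡ 0 (mod 4).
    Then x = 1 + 5·0 = 1, valid modulo lcm(5, 4) = 20: x ≡ 1 (mod 20).
  Combine with x ≡ 5 (mod 7): since gcd(20, 7) = 1, we get a unique residue mod 140.
    Write x = 1 + 20·t and substitute into x ≡ 5 (mod 7): 20·t ≡ 5 − 1 = 4 (mod 7).
    Reduce coefficients mod 7: 6·t ≡ 4 (mod 7).
    The inverse of 6 mod 7 is 6 (since 6·6 = 36 = 5·7 + 1), so t ≡ 6·4 = 24 ≡ 3 (mod 7).
    Then x = 1 + 20·3 = 61, valid modulo lcm(20, 7) = 140: x ≡ 61 (mod 140).
Verify: 61 mod 5 = 1 ✓, 61 mod 4 = 1 ✓, 61 mod 7 = 5 ✓.

x ≡ 61 (mod 140).


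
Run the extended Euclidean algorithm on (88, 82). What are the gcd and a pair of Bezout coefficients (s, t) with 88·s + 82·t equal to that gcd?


Euclidean algorithm on (88, 82) — divide until remainder is 0:
  88 = 1 · 82 + 6
  82 = 13 · 6 + 4
  6 = 1 · 4 + 2
  4 = 2 · 2 + 0
gcd(88, 82) = 2.
Track Bezout coefficients alongside the remainders: start with r₀ = 88 = a·1 + b·0 (s = 1, t = 0) and r₁ = 82 = a·0 + b·1 (s = 0, t = 1); each new remainder r_{k+1} = r_{k-1} − q_k·r_k inherits s_{k+1} = s_{k-1} − q_k·s_k, t_{k+1} = t_{k-1} − q_k·t_k, so r_k = a·s_k + b·t_k at every step:
  q = 1: r = 6, s = 1 − 1·0 = 1, t = 0 − 1·1 = -1  (check: 88·1 + 82·(-1) = 6)
  q = 13: r = 4, s = 0 − 13·1 = -13, t = 1 − 13·(-1) = 14  (check: 88·(-13) + 82·14 = 4)
  q = 1: r = 2, s = 1 − 1·(-13) = 14, t = -1 − 1·14 = -15  (check: 88·14 + 82·(-15) = 2)
The row with r = 2 (the gcd) gives the Bezout coefficients s = 14, t = -15.
Result: 88 · (14) + 82 · (-15) = 2.

gcd(88, 82) = 2; s = 14, t = -15 (check: 88·14 + 82·(-15) = 2).


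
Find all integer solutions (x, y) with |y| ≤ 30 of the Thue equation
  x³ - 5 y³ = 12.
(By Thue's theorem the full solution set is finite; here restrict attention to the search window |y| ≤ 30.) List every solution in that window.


The equation is x³ - 5y³ = 12. For fixed y, x³ = 5·y³ + 12, so a solution requires the RHS to be a perfect cube.
Strategy: iterate y from -30 to 30, compute RHS = 5·y³ + 12, and check whether it is a (positive or negative) perfect cube.
Check small values of y:
  y = 0: RHS = 12 is not a perfect cube.
  y = 1: RHS = 17 is not a perfect cube.
  y = -1: RHS = 7 is not a perfect cube.
  y = 2: RHS = 52 is not a perfect cube.
  y = -2: RHS = -28 is not a perfect cube.
  y = 3: RHS = 147 is not a perfect cube.
  y = -3: RHS = -123 is not a perfect cube.
Continuing the search up to |y| = 30 finds no solutions either.
No (x, y) in the scanned range satisfies the equation.

No integer solutions with |y| ≤ 30.


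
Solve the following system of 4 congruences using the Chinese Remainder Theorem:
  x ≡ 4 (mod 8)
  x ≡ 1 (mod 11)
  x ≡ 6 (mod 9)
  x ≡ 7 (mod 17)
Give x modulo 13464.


Product of moduli M = 8 · 11 · 9 · 17 = 13464.
Merge one congruence at a time:
  Start: x ≡ 4 (mod 8).
  Combine with x ≡ 1 (mod 11); new modulus lcm = 88.
    Write x = 4 + 8·t and substitute into x ≡ 1 (mod 11): 8·t ≡ 1 − 4 = -3 (mod 11).
    Reduce coefficients mod 11: 8·t ≡ 8 (mod 11).
    The inverse of 8 mod 11 is 7 (since 8·7 = 56 = 5·11 + 1), so t ≡ 7·8 = 56 ≡ 1 (mod 11).
    Then x = 4 + 8·1 = 12, valid modulo lcm(8, 11) = 88: x ≡ 12 (mod 88).
  Combine with x ≡ 6 (mod 9); new modulus lcm = 792.
    Write x = 12 + 88·t and substitute into x ≡ 6 (mod 9): 88·t ≡ 6 − 12 = -6 (mod 9).
    Reduce coefficients mod 9: 7·t ≡ 3 (mod 9).
    The inverse of 7 mod 9 is 4 (since 7·4 = 28 = 3·9 + 1), so t ≡ 4·3 = 12 ≡ 3 (mod 9).
    Then x = 12 + 88·3 = 276, valid modulo lcm(88, 9) = 792: x ≡ 276 (mod 792).
  Combine with x ≡ 7 (mod 17); new modulus lcm = 13464.
    Write x = 276 + 792·t and substitute into x ≡ 7 (mod 17): 792·t ≡ 7 − 276 = -269 (mod 17).
    Reduce coefficients mod 17: 10·t ≡ 3 (mod 17).
    The inverse of 10 mod 17 is 12 (since 10·12 = 120 = 7·17 + 1), so t ≡ 12·3 = 36 ≡ 2 (mod 17).
    Then x = 276 + 792·2 = 1860, valid modulo lcm(792, 17) = 13464: x ≡ 1860 (mod 13464).
Verify against each original: 1860 mod 8 = 4, 1860 mod 11 = 1, 1860 mod 9 = 6, 1860 mod 17 = 7.

x ≡ 1860 (mod 13464).


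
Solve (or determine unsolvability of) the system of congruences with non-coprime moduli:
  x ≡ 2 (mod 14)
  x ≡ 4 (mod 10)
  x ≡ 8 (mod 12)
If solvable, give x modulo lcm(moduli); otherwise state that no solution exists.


Moduli 14, 10, 12 are not pairwise coprime, so CRT works modulo lcm(m_i) when all pairwise compatibility conditions hold.
Pairwise compatibility: gcd(m_i, m_j) must divide a_i - a_j for every pair.
Merge one congruence at a time:
  Start: x ≡ 2 (mod 14).
  Combine with x ≡ 4 (mod 10): gcd(14, 10) = 2; 4 - 2 = 2, which IS divisible by 2, so compatible.
    Write x = 2 + 14·t and substitute into x ≡ 4 (mod 10): 14·t ≡ 4 − 2 = 2 (mod 10).
    Divide the congruence (and modulus) by g = 2: 7·t ≡ 1 (mod 5).
    Reduce coefficients mod 5: 2·t ≡ 1 (mod 5).
    The inverse of 2 mod 5 is 3 (since 2·3 = 6 = 1·5 + 1), so t ≡ 3·1 = 3 ≡ 3 (mod 5).
    Then x = 2 + 14·3 = 44, valid modulo lcm(14, 10) = 70: x ≡ 44 (mod 70).
  Combine with x ≡ 8 (mod 12): gcd(70, 12) = 2; 8 - 44 = -36, which IS divisible by 2, so compatible.
    Write x = 44 + 70·t and substitute into x ≡ 8 (mod 12): 70·t ≡ 8 − 44 = -36 (mod 12).
    Divide the congruence (and modulus) by g = 2: 35·t ≡ -18 (mod 6).
    Reduce coefficients mod 6: 5·t ≡ 0 (mod 6).
    The inverse of 5 mod 6 is 5 (since 5·5 = 25 = 4·6 + 1), so t ≡ 5·0 = 0 ≡ 0 (mod 6).
    Then x = 44 + 70·0 = 44, valid modulo lcm(70, 12) = 420: x ≡ 44 (mod 420).
Verify: 44 mod 14 = 2, 44 mod 10 = 4, 44 mod 12 = 8.

x ≡ 44 (mod 420).


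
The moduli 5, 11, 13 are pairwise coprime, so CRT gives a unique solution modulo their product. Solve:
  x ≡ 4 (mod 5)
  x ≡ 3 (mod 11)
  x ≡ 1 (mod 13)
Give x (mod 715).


Moduli 5, 11, 13 are pairwise coprime; by CRT there is a unique solution modulo M = 5 · 11 · 13 = 715.
Solve pairwise, accumulating the modulus:
  Start with x ≡ 4 (mod 5).
  Combine with x ≡ 3 (mod 11): since gcd(5, 11) = 1, we get a unique residue mod 55.
    Write x = 4 + 5·t and substitute into x ≡ 3 (mod 11): 5·t ≡ 3 − 4 = -1 (mod 11).
    Reduce coefficients mod 11: 5·t ≡ 10 (mod 11).
    The inverse of 5 mod 11 is 9 (since 5·9 = 45 = 4·11 + 1), so t ≡ 9·10 = 90 ≡ 2 (mod 11).
    Then x = 4 + 5·2 = 14, valid modulo lcm(5, 11) = 55: x ≡ 14 (mod 55).
  Combine with x ≡ 1 (mod 13): since gcd(55, 13) = 1, we get a unique residue mod 715.
    Write x = 14 + 55·t and substitute into x ≡ 1 (mod 13): 55·t ≡ 1 − 14 = -13 (mod 13).
    Reduce coefficients mod 13: 3·t ≡ 0 (mod 13).
    The inverse of 3 mod 13 is 9 (since 3·9 = 27 = 2·13 + 1), so t ≡ 9·0 = 0 ≡ 0 (mod 13).
    Then x = 14 + 55·0 = 14, valid modulo lcm(55, 13) = 715: x ≡ 14 (mod 715).
Verify: 14 mod 5 = 4 ✓, 14 mod 11 = 3 ✓, 14 mod 13 = 1 ✓.

x ≡ 14 (mod 715).


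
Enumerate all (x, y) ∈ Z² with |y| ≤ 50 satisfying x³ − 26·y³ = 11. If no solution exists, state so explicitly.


The equation is x³ - 26y³ = 11. For fixed y, x³ = 26·y³ + 11, so a solution requires the RHS to be a perfect cube.
Strategy: iterate y from -50 to 50, compute RHS = 26·y³ + 11, and check whether it is a (positive or negative) perfect cube.
Check small values of y:
  y = 0: RHS = 11 is not a perfect cube.
  y = 1: RHS = 37 is not a perfect cube.
  y = -1: RHS = -15 is not a perfect cube.
  y = 2: RHS = 219 is not a perfect cube.
  y = -2: RHS = -197 is not a perfect cube.
  y = 3: RHS = 713 is not a perfect cube.
  y = -3: RHS = -691 is not a perfect cube.
Continuing the search up to |y| = 50 finds no solutions either.
No (x, y) in the scanned range satisfies the equation.

No integer solutions with |y| ≤ 50.


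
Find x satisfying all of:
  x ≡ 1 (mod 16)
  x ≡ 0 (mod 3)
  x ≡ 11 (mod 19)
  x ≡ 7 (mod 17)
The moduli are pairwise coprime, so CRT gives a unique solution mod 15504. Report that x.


Product of moduli M = 16 · 3 · 19 · 17 = 15504.
Merge one congruence at a time:
  Start: x ≡ 1 (mod 16).
  Combine with x ≡ 0 (mod 3); new modulus lcm = 48.
    Write x = 1 + 16·t and substitute into x ≡ 0 (mod 3): 16·t ≡ 0 − 1 = -1 (mod 3).
    Reduce coefficients mod 3: 1·t ≡ 2 (mod 3).
    So t ≡ 2 (mod 3).
    Then x = 1 + 16·2 = 33, valid modulo lcm(16, 3) = 48: x ≡ 33 (mod 48).
  Combine with x ≡ 11 (mod 19); new modulus lcm = 912.
    Write x = 33 + 48·t and substitute into x ≡ 11 (mod 19): 48·t ≡ 11 − 33 = -22 (mod 19).
    Reduce coefficients mod 19: 10·t ≡ 16 (mod 19).
    The inverse of 10 mod 19 is 2 (since 10·2 = 20 = 1·19 + 1), so t ≡ 2·16 = 32 ≡ 13 (mod 19).
    Then x = 33 + 48·13 = 657, valid modulo lcm(48, 19) = 912: x ≡ 657 (mod 912).
  Combine with x ≡ 7 (mod 17); new modulus lcm = 15504.
    Write x = 657 + 912·t and substitute into x ≡ 7 (mod 17): 912·t ≡ 7 − 657 = -650 (mod 17).
    Reduce coefficients mod 17: 11·t ≡ 13 (mod 17).
    The inverse of 11 mod 17 is 14 (since 11·14 = 154 = 9·17 + 1), so t ≡ 14·13 = 182 ≡ 12 (mod 17).
    Then x = 657 + 912·12 = 11601, valid modulo lcm(912, 17) = 15504: x ≡ 11601 (mod 15504).
Verify against each original: 11601 mod 16 = 1, 11601 mod 3 = 0, 11601 mod 19 = 11, 11601 mod 17 = 7.

x ≡ 11601 (mod 15504).


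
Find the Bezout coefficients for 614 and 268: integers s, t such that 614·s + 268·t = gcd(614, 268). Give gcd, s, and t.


Euclidean algorithm on (614, 268) — divide until remainder is 0:
  614 = 2 · 268 + 78
  268 = 3 · 78 + 34
  78 = 2 · 34 + 10
  34 = 3 · 10 + 4
  10 = 2 · 4 + 2
  4 = 2 · 2 + 0
gcd(614, 268) = 2.
Track Bezout coefficients alongside the remainders: start with r₀ = 614 = a·1 + b·0 (s = 1, t = 0) and r₁ = 268 = a·0 + b·1 (s = 0, t = 1); each new remainder r_{k+1} = r_{k-1} − q_k·r_k inherits s_{k+1} = s_{k-1} − q_k·s_k, t_{k+1} = t_{k-1} − q_k·t_k, so r_k = a·s_k + b·t_k at every step:
  q = 2: r = 78, s = 1 − 2·0 = 1, t = 0 − 2·1 = -2  (check: 614·1 + 268·(-2) = 78)
  q = 3: r = 34, s = 0 − 3·1 = -3, t = 1 − 3·(-2) = 7  (check: 614·(-3) + 268·7 = 34)
  q = 2: r = 10, s = 1 − 2·(-3) = 7, t = -2 − 2·7 = -16  (check: 614·7 + 268·(-16) = 10)
  q = 3: r = 4, s = -3 − 3·7 = -24, t = 7 − 3·(-16) = 55  (check: 614·(-24) + 268·55 = 4)
  q = 2: r = 2, s = 7 − 2·(-24) = 55, t = -16 − 2·55 = -126  (check: 614·55 + 268·(-126) = 2)
The row with r = 2 (the gcd) gives the Bezout coefficients s = 55, t = -126.
Result: 614 · (55) + 268 · (-126) = 2.

gcd(614, 268) = 2; s = 55, t = -126 (check: 614·55 + 268·(-126) = 2).


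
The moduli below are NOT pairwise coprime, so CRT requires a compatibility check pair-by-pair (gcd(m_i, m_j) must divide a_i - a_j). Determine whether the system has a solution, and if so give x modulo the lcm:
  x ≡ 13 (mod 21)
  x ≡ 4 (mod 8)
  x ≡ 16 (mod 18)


Moduli 21, 8, 18 are not pairwise coprime, so CRT works modulo lcm(m_i) when all pairwise compatibility conditions hold.
Pairwise compatibility: gcd(m_i, m_j) must divide a_i - a_j for every pair.
Merge one congruence at a time:
  Start: x ≡ 13 (mod 21).
  Combine with x ≡ 4 (mod 8): gcd(21, 8) = 1; 4 - 13 = -9, which IS divisible by 1, so compatible.
    Write x = 13 + 21·t and substitute into x ≡ 4 (mod 8): 21·t ≡ 4 − 13 = -9 (mod 8).
    Reduce coefficients mod 8: 5·t ≡ 7 (mod 8).
    The inverse of 5 mod 8 is 5 (since 5·5 = 25 = 3·8 + 1), so t ≡ 5·7 = 35 ≡ 3 (mod 8).
    Then x = 13 + 21·3 = 76, valid modulo lcm(21, 8) = 168: x ≡ 76 (mod 168).
  Combine with x ≡ 16 (mod 18): gcd(168, 18) = 6; 16 - 76 = -60, which IS divisible by 6, so compatible.
    Write x = 76 + 168·t and substitute into x ≡ 16 (mod 18): 168·t ≡ 16 − 76 = -60 (mod 18).
    Divide the congruence (and modulus) by g = 6: 28·t ≡ -10 (mod 3).
    Reduce coefficients mod 3: 1·t ≡ 2 (mod 3).
    So t ≡ 2 (mod 3).
    Then x = 76 + 168·2 = 412, valid modulo lcm(168, 18) = 504: x ≡ 412 (mod 504).
Verify: 412 mod 21 = 13, 412 mod 8 = 4, 412 mod 18 = 16.

x ≡ 412 (mod 504).


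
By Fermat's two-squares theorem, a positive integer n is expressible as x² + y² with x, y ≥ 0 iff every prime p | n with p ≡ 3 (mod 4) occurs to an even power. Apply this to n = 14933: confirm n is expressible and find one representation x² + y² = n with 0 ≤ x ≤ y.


Step 1: Factor n = 14933 = 109 · 137.
Step 2: Check the mod-4 condition on each prime factor: 109 ≡ 1 (mod 4), exponent 1; 137 ≡ 1 (mod 4), exponent 1.
All primes ≡ 3 (mod 4) appear to even exponent (or don't appear), so by the two-squares theorem n IS expressible as a sum of two squares.
Step 3: Build a representation. Here n = 109 · 137 is a product of primes ≡ 1 (mod 4). Each prime p ≡ 1 (mod 4) is itself a sum of two squares; find a² by testing p − a² for a perfect square:
  109: 109 − 1² = 108, 109 − 2² = 105, 109 − 3² = 100 = 10² ⇒ 109 = 3² + 10².
  137: 137 − 1² = 136, 137 − 2² = 133, 137 − 3² = 128, 137 − 4² = 121 = 11² ⇒ 137 = 4² + 11².
  Combine using the Brahmagupta–Fibonacci identity (a² + b²)(c² + d²) = (ac − bd)² + (ad + bc)² = (ac + bd)² + (ad − bc)²:
  109 · 137 = 14933: from (3² + 10²)(4² + 11²), take (3·4 − 10·11, 3·11 + 10·4) = (12 − 110, 33 + 40) = (-98, 73); dropping signs (only squares matter) gives (98, 73); check 98² + 73² = 9604 + 5329 = 14933 ✓.
Step 4: Order so x ≤ y and verify: 73² + 98² = 5329 + 9604 = 14933 = n. ✓

n = 14933 = 73² + 98² (one valid representation with x ≤ y).


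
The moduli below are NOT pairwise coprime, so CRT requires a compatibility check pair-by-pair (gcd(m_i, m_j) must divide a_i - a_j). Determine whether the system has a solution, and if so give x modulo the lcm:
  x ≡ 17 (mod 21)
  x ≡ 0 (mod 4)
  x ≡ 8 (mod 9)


Moduli 21, 4, 9 are not pairwise coprime, so CRT works modulo lcm(m_i) when all pairwise compatibility conditions hold.
Pairwise compatibility: gcd(m_i, m_j) must divide a_i - a_j for every pair.
Merge one congruence at a time:
  Start: x ≡ 17 (mod 21).
  Combine with x ≡ 0 (mod 4): gcd(21, 4) = 1; 0 - 17 = -17, which IS divisible by 1, so compatible.
    Write x = 17 + 21·t and substitute into x ≡ 0 (mod 4): 21·t ≡ 0 − 17 = -17 (mod 4).
    Reduce coefficients mod 4: 1·t ≡ 3 (mod 4).
    So t ≡ 3 (mod 4).
    Then x = 17 + 21·3 = 80, valid modulo lcm(21, 4) = 84: x ≡ 80 (mod 84).
  Combine with x ≡ 8 (mod 9): gcd(84, 9) = 3; 8 - 80 = -72, which IS divisible by 3, so compatible.
    Write x = 80 + 84·t and substitute into x ≡ 8 (mod 9): 84·t ≡ 8 − 80 = -72 (mod 9).
    Divide the congruence (and modulus) by g = 3: 28·t ≡ -24 (mod 3).
    Reduce coefficients mod 3: 1·t ≡ 0 (mod 3).
    So t ≡ 0 (mod 3).
    Then x = 80 + 84·0 = 80, valid modulo lcm(84, 9) = 252: x ≡ 80 (mod 252).
Verify: 80 mod 21 = 17, 80 mod 4 = 0, 80 mod 9 = 8.

x ≡ 80 (mod 252).


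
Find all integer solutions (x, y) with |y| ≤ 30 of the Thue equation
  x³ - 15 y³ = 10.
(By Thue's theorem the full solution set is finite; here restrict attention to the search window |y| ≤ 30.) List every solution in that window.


The equation is x³ - 15y³ = 10. For fixed y, x³ = 15·y³ + 10, so a solution requires the RHS to be a perfect cube.
Strategy: iterate y from -30 to 30, compute RHS = 15·y³ + 10, and check whether it is a (positive or negative) perfect cube.
Check small values of y:
  y = 0: RHS = 10 is not a perfect cube.
  y = 1: RHS = 25 is not a perfect cube.
  y = -1: RHS = -5 is not a perfect cube.
  y = 2: RHS = 130 is not a perfect cube.
  y = -2: RHS = -110 is not a perfect cube.
  y = 3: RHS = 415 is not a perfect cube.
  y = -3: RHS = -395 is not a perfect cube.
Continuing the search up to |y| = 30 finds no solutions either.
No (x, y) in the scanned range satisfies the equation.

No integer solutions with |y| ≤ 30.


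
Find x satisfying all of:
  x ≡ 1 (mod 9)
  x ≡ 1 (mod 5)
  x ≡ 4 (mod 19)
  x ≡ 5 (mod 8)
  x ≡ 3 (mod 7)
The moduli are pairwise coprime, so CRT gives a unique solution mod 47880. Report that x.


Product of moduli M = 9 · 5 · 19 · 8 · 7 = 47880.
Merge one congruence at a time:
  Start: x ≡ 1 (mod 9).
  Combine with x ≡ 1 (mod 5); new modulus lcm = 45.
    Write x = 1 + 9·t and substitute into x ≡ 1 (mod 5): 9·t ≡ 1 − 1 = 0 (mod 5).
    Reduce coefficients mod 5: 4·t ≡ 0 (mod 5).
    The inverse of 4 mod 5 is 4 (since 4·4 = 16 = 3·5 + 1), so t ≡ 4·0 = 0 ≡ 0 (mod 5).
    Then x = 1 + 9·0 = 1, valid modulo lcm(9, 5) = 45: x ≡ 1 (mod 45).
  Combine with x ≡ 4 (mod 19); new modulus lcm = 855.
    Write x = 1 + 45·t and substitute into x ≡ 4 (mod 19): 45·t ≡ 4 − 1 = 3 (mod 19).
    Reduce coefficients mod 19: 7·t ≡ 3 (mod 19).
    The inverse of 7 mod 19 is 11 (since 7·11 = 77 = 4·19 + 1), so t ≡ 11·3 = 33 ≡ 14 (mod 19).
    Then x = 1 + 45·14 = 631, valid modulo lcm(45, 19) = 855: x ≡ 631 (mod 855).
  Combine with x ≡ 5 (mod 8); new modulus lcm = 6840.
    Write x = 631 + 855·t and substitute into x ≡ 5 (mod 8): 855·t ≡ 5 − 631 = -626 (mod 8).
    Reduce coefficients mod 8: 7·t ≡ 6 (mod 8).
    The inverse of 7 mod 8 is 7 (since 7·7 = 49 = 6·8 + 1), so t ≡ 7·6 = 42 ≡ 2 (mod 8).
    Then x = 631 + 855·2 = 2341, valid modulo lcm(855, 8) = 6840: x ≡ 2341 (mod 6840).
  Combine with x ≡ 3 (mod 7); new modulus lcm = 47880.
    Write x = 2341 + 6840·t and substitute into x ≡ 3 (mod 7): 6840·t ≡ 3 − 2341 = -2338 (mod 7).
    Reduce coefficients mod 7: 1·t ≡ 0 (mod 7).
    So t ≡ 0 (mod 7).
    Then x = 2341 + 6840·0 = 2341, valid modulo lcm(6840, 7) = 47880: x ≡ 2341 (mod 47880).
Verify against each original: 2341 mod 9 = 1, 2341 mod 5 = 1, 2341 mod 19 = 4, 2341 mod 8 = 5, 2341 mod 7 = 3.

x ≡ 2341 (mod 47880).


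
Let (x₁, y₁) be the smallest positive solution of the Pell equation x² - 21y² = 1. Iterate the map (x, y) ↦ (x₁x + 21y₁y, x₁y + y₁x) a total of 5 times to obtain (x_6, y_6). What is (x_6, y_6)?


Step 1: Find the fundamental solution (x₁, y₁) of x² - 21y² = 1.
  Expand √21 as a continued fraction. a₀ = ⌊√21⌋ = 4; iterate m_{k+1} = d_k·a_k − m_k, d_{k+1} = (21 − m_{k+1}²)/d_k, a_{k+1} = ⌊(a₀ + m_{k+1})/d_{k+1}⌋ (starting m₀ = 0, d₀ = 1), with convergents p_k = a_k·p_{k-1} + p_{k-2}, q_k = a_k·q_{k-1} + q_{k-2} (p₋₁ = 1, q₋₁ = 0):
  k = 0: a₀ = 4; p₀/q₀ = 4/1; p₀² − 21·q₀² = 16 − 21 = -5.
  k = 1: m = 4, d = 5, a = ⌊(4 + 4)/5⌋ = 1; p/q = (1·4 + 1)/(1·1 + 0) = 5/1; p² − 21·q² = 25 − 21 = 4.
  k = 2: m = 1, d = 4, a = ⌊(4 + 1)/4⌋ = 1; p/q = (1·5 + 4)/(1·1 + 1) = 9/2; p² − 21·q² = 81 − 84 = -3.
  k = 3: m = 3, d = 3, a = ⌊(4 + 3)/3⌋ = 2; p/q = (2·9 + 5)/(2·2 + 1) = 23/5; p² − 21·q² = 529 − 525 = 4.
  k = 4: m = 3, d = 4, a = ⌊(4 + 3)/4⌋ = 1; p/q = (1·23 + 9)/(1·5 + 2) = 32/7; p² − 21·q² = 1024 − 1029 = -5.
  k = 5: m = 1, d = 5, a = ⌊(4 + 1)/5⌋ = 1; p/q = (1·32 + 23)/(1·7 + 5) = 55/12; p² − 21·q² = 3025 − 3024 = 1.
  The first convergent with p² − 21·q² = 1 gives the fundamental solution (x₁, y₁) = (55, 12).
Step 2: Apply the recurrence (x_{n+1}, y_{n+1}) = (x₁x_n + 21y₁y_n, x₁y_n + y₁x_n) repeatedly.
  From (x_1, y_1) = (55, 12): x_2 = 55·55 + 21·12·12 = 6049; y_2 = 55·12 + 12·55 = 1320.
  From (x_2, y_2) = (6049, 1320): x_3 = 55·6049 + 21·12·1320 = 665335; y_3 = 55·1320 + 12·6049 = 145188.
  From (x_3, y_3) = (665335, 145188): x_4 = 55·665335 + 21·12·145188 = 73180801; y_4 = 55·145188 + 12·665335 = 15969360.
  From (x_4, y_4) = (73180801, 15969360): x_5 = 55·73180801 + 21·12·15969360 = 8049222775; y_5 = 55·15969360 + 12·73180801 = 1756484412.
  From (x_5, y_5) = (8049222775, 1756484412): x_6 = 55·8049222775 + 21·12·1756484412 = 885341324449; y_6 = 55·1756484412 + 12·8049222775 = 193197315960.
Step 3: Verify x_6² - 21·y_6² = 783829260777109485153601 - 783829260777109485153600 = 1 (should be 1). ✓

(x_1, y_1) = (55, 12); (x_6, y_6) = (885341324449, 193197315960).


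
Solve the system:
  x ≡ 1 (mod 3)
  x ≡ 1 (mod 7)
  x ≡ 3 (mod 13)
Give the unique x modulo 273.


Moduli 3, 7, 13 are pairwise coprime; by CRT there is a unique solution modulo M = 3 · 7 · 13 = 273.
Solve pairwise, accumulating the modulus:
  Start with x ≡ 1 (mod 3).
  Combine with x ≡ 1 (mod 7): since gcd(3, 7) = 1, we get a unique residue mod 21.
    Write x = 1 + 3·t and substitute into x ≡ 1 (mod 7): 3·t ≡ 1 − 1 = 0 (mod 7).
    The inverse of 3 mod 7 is 5 (since 3·5 = 15 = 2·7 + 1), so t ≡ 5·0 = 0 ≡ 0 (mod 7).
    Then x = 1 + 3·0 = 1, valid modulo lcm(3, 7) = 21: x ≡ 1 (mod 21).
  Combine with x ≡ 3 (mod 13): since gcd(21, 13) = 1, we get a unique residue mod 273.
    Write x = 1 + 21·t and substitute into x ≡ 3 (mod 13): 21·t ≡ 3 − 1 = 2 (mod 13).
    Reduce coefficients mod 13: 8·t ≡ 2 (mod 13).
    The inverse of 8 mod 13 is 5 (since 8·5 = 40 = 3·13 + 1), so t ≡ 5·2 = 10 ≡ 10 (mod 13).
    Then x = 1 + 21·10 = 211, valid modulo lcm(21, 13) = 273: x ≡ 211 (mod 273).
Verify: 211 mod 3 = 1 ✓, 211 mod 7 = 1 ✓, 211 mod 13 = 3 ✓.

x ≡ 211 (mod 273).


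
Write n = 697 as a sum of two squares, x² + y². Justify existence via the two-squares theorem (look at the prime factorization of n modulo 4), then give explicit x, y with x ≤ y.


Step 1: Factor n = 697 = 17 · 41.
Step 2: Check the mod-4 condition on each prime factor: 17 ≡ 1 (mod 4), exponent 1; 41 ≡ 1 (mod 4), exponent 1.
All primes ≡ 3 (mod 4) appear to even exponent (or don't appear), so by the two-squares theorem n IS expressible as a sum of two squares.
Step 3: Build a representation. Here n = 17 · 41 is a product of primes ≡ 1 (mod 4). Each prime p ≡ 1 (mod 4) is itself a sum of two squares; find a² by testing p − a² for a perfect square:
  17: 17 − 1² = 16 = 4² ⇒ 17 = 1² + 4².
  41: 41 − 1² = 40, 41 − 2² = 37, 41 − 3² = 32, 41 − 4² = 25 = 5² ⇒ 41 = 4² + 5².
  Combine using the Brahmagupta–Fibonacci identity (a² + b²)(c² + d²) = (ac − bd)² + (ad + bc)² = (ac + bd)² + (ad − bc)²:
  17 · 41 = 697: from (1² + 4²)(4² + 5²), take (1·4 − 4·5, 1·5 + 4·4) = (4 − 20, 5 + 16) = (-16, 21); dropping signs (only squares matter) gives (16, 21); check 16² + 21² = 256 + 441 = 697 ✓.
Step 4: Order so x ≤ y and verify: 16² + 21² = 256 + 441 = 697 = n. ✓

n = 697 = 16² + 21² (one valid representation with x ≤ y).


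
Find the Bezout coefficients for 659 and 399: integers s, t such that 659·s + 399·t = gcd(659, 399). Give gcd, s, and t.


Euclidean algorithm on (659, 399) — divide until remainder is 0:
  659 = 1 · 399 + 260
  399 = 1 · 260 + 139
  260 = 1 · 139 + 121
  139 = 1 · 121 + 18
  121 = 6 · 18 + 13
  18 = 1 · 13 + 5
  13 = 2 · 5 + 3
  5 = 1 · 3 + 2
  3 = 1 · 2 + 1
  2 = 2 · 1 + 0
gcd(659, 399) = 1.
Track Bezout coefficients alongside the remainders: start with r₀ = 659 = a·1 + b·0 (s = 1, t = 0) and r₁ = 399 = a·0 + b·1 (s = 0, t = 1); each new remainder r_{k+1} = r_{k-1} − q_k·r_k inherits s_{k+1} = s_{k-1} − q_k·s_k, t_{k+1} = t_{k-1} − q_k·t_k, so r_k = a·s_k + b·t_k at every step:
  q = 1: r = 260, s = 1 − 1·0 = 1, t = 0 − 1·1 = -1  (check: 659·1 + 399·(-1) = 260)
  q = 1: r = 139, s = 0 − 1·1 = -1, t = 1 − 1·(-1) = 2  (check: 659·(-1) + 399·2 = 139)
  q = 1: r = 121, s = 1 − 1·(-1) = 2, t = -1 − 1·2 = -3  (check: 659·2 + 399·(-3) = 121)
  q = 1: r = 18, s = -1 − 1·2 = -3, t = 2 − 1·(-3) = 5  (check: 659·(-3) + 399·5 = 18)
  q = 6: r = 13, s = 2 − 6·(-3) = 20, t = -3 − 6·5 = -33  (check: 659·20 + 399·(-33) = 13)
  q = 1: r = 5, s = -3 − 1·20 = -23, t = 5 − 1·(-33) = 38  (check: 659·(-23) + 399·38 = 5)
  q = 2: r = 3, s = 20 − 2·(-23) = 66, t = -33 − 2·38 = -109  (check: 659·66 + 399·(-109) = 3)
  q = 1: r = 2, s = -23 − 1·66 = -89, t = 38 − 1·(-109) = 147  (check: 659·(-89) + 399·147 = 2)
  q = 1: r = 1, s = 66 − 1·(-89) = 155, t = -109 − 1·147 = -256  (check: 659·155 + 399·(-256) = 1)
The row with r = 1 (the gcd) gives the Bezout coefficients s = 155, t = -256.
Result: 659 · (155) + 399 · (-256) = 1.

gcd(659, 399) = 1; s = 155, t = -256 (check: 659·155 + 399·(-256) = 1).


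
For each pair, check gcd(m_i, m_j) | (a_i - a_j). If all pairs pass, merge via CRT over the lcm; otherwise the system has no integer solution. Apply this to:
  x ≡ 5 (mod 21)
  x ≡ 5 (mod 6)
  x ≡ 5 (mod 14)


Moduli 21, 6, 14 are not pairwise coprime, so CRT works modulo lcm(m_i) when all pairwise compatibility conditions hold.
Pairwise compatibility: gcd(m_i, m_j) must divide a_i - a_j for every pair.
Merge one congruence at a time:
  Start: x ≡ 5 (mod 21).
  Combine with x ≡ 5 (mod 6): gcd(21, 6) = 3; 5 - 5 = 0, which IS divisible by 3, so compatible.
    Write x = 5 + 21·t and substitute into x ≡ 5 (mod 6): 21·t ≡ 5 − 5 = 0 (mod 6).
    Divide the congruence (and modulus) by g = 3: 7·t ≡ 0 (mod 2).
    Reduce coefficients mod 2: 1·t ≡ 0 (mod 2).
    So t ≡ 0 (mod 2).
    Then x = 5 + 21·0 = 5, valid modulo lcm(21, 6) = 42: x ≡ 5 (mod 42).
  Combine with x ≡ 5 (mod 14): gcd(42, 14) = 14; 5 - 5 = 0, which IS divisible by 14, so compatible.
    Write x = 5 + 42·t and substitute into x ≡ 5 (mod 14): 42·t ≡ 5 − 5 = 0 (mod 14).
    Divide the congruence (and modulus) by g = 14: 3·t ≡ 0 (mod 1).
    Modulo 1 every t works; take t = 0.
    Then x = 5 + 42·0 = 5, valid modulo lcm(42, 14) = 42: x ≡ 5 (mod 42).
Verify: 5 mod 21 = 5, 5 mod 6 = 5, 5 mod 14 = 5.

x ≡ 5 (mod 42).


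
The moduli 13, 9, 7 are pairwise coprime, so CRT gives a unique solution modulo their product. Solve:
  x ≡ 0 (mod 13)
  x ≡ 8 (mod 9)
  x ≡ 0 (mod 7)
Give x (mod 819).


Moduli 13, 9, 7 are pairwise coprime; by CRT there is a unique solution modulo M = 13 · 9 · 7 = 819.
Solve pairwise, accumulating the modulus:
  Start with x ≡ 0 (mod 13).
  Combine with x ≡ 8 (mod 9): since gcd(13, 9) = 1, we get a unique residue mod 117.
    Write x = 0 + 13·t and substitute into x ≡ 8 (mod 9): 13·t ≡ 8 − 0 = 8 (mod 9).
    Reduce coefficients mod 9: 4·t ≡ 8 (mod 9).
    The inverse of 4 mod 9 is 7 (since 4·7 = 28 = 3·9 + 1), so t ≡ 7·8 = 56 ≡ 2 (mod 9).
    Then x = 0 + 13·2 = 26, valid modulo lcm(13, 9) = 117: x ≡ 26 (mod 117).
  Combine with x ≡ 0 (mod 7): since gcd(117, 7) = 1, we get a unique residue mod 819.
    Write x = 26 + 117·t and substitute into x ≡ 0 (mod 7): 117·t ≡ 0 − 26 = -26 (mod 7).
    Reduce coefficients mod 7: 5·t ≡ 2 (mod 7).
    The inverse of 5 mod 7 is 3 (since 5·3 = 15 = 2·7 + 1), so t ≡ 3·2 = 6 ≡ 6 (mod 7).
    Then x = 26 + 117·6 = 728, valid modulo lcm(117, 7) = 819: x ≡ 728 (mod 819).
Verify: 728 mod 13 = 0 ✓, 728 mod 9 = 8 ✓, 728 mod 7 = 0 ✓.

x ≡ 728 (mod 819).


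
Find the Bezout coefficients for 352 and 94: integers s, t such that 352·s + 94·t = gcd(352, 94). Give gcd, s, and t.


Euclidean algorithm on (352, 94) — divide until remainder is 0:
  352 = 3 · 94 + 70
  94 = 1 · 70 + 24
  70 = 2 · 24 + 22
  24 = 1 · 22 + 2
  22 = 11 · 2 + 0
gcd(352, 94) = 2.
Track Bezout coefficients alongside the remainders: start with r₀ = 352 = a·1 + b·0 (s = 1, t = 0) and r₁ = 94 = a·0 + b·1 (s = 0, t = 1); each new remainder r_{k+1} = r_{k-1} − q_k·r_k inherits s_{k+1} = s_{k-1} − q_k·s_k, t_{k+1} = t_{k-1} − q_k·t_k, so r_k = a·s_k + b·t_k at every step:
  q = 3: r = 70, s = 1 − 3·0 = 1, t = 0 − 3·1 = -3  (check: 352·1 + 94·(-3) = 70)
  q = 1: r = 24, s = 0 − 1·1 = -1, t = 1 − 1·(-3) = 4  (check: 352·(-1) + 94·4 = 24)
  q = 2: r = 22, s = 1 − 2·(-1) = 3, t = -3 − 2·4 = -11  (check: 352·3 + 94·(-11) = 22)
  q = 1: r = 2, s = -1 − 1·3 = -4, t = 4 − 1·(-11) = 15  (check: 352·(-4) + 94·15 = 2)
The row with r = 2 (the gcd) gives the Bezout coefficients s = -4, t = 15.
Result: 352 · (-4) + 94 · (15) = 2.

gcd(352, 94) = 2; s = -4, t = 15 (check: 352·(-4) + 94·15 = 2).


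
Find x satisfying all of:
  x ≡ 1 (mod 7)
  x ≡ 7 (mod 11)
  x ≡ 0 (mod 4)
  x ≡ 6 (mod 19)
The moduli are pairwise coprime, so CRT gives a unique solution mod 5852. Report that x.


Product of moduli M = 7 · 11 · 4 · 19 = 5852.
Merge one congruence at a time:
  Start: x ≡ 1 (mod 7).
  Combine with x ≡ 7 (mod 11); new modulus lcm = 77.
    Write x = 1 + 7·t and substitute into x ≡ 7 (mod 11): 7·t ≡ 7 − 1 = 6 (mod 11).
    The inverse of 7 mod 11 is 8 (since 7·8 = 56 = 5·11 + 1), so t ≡ 8·6 = 48 ≡ 4 (mod 11).
    Then x = 1 + 7·4 = 29, valid modulo lcm(7, 11) = 77: x ≡ 29 (mod 77).
  Combine with x ≡ 0 (mod 4); new modulus lcm = 308.
    Write x = 29 + 77·t and substitute into x ≡ 0 (mod 4): 77·t ≡ 0 − 29 = -29 (mod 4).
    Reduce coefficients mod 4: 1·t ≡ 3 (mod 4).
    So t ≡ 3 (mod 4).
    Then x = 29 + 77·3 = 260, valid modulo lcm(77, 4) = 308: x ≡ 260 (mod 308).
  Combine with x ≡ 6 (mod 19); new modulus lcm = 5852.
    Write x = 260 + 308·t and substitute into x ≡ 6 (mod 19): 308·t ≡ 6 − 260 = -254 (mod 19).
    Reduce coefficients mod 19: 4·t ≡ 12 (mod 19).
    The inverse of 4 mod 19 is 5 (since 4·5 = 20 = 1·19 + 1), so t ≡ 5·12 = 60 ≡ 3 (mod 19).
    Then x = 260 + 308·3 = 1184, valid modulo lcm(308, 19) = 5852: x ≡ 1184 (mod 5852).
Verify against each original: 1184 mod 7 = 1, 1184 mod 11 = 7, 1184 mod 4 = 0, 1184 mod 19 = 6.

x ≡ 1184 (mod 5852).


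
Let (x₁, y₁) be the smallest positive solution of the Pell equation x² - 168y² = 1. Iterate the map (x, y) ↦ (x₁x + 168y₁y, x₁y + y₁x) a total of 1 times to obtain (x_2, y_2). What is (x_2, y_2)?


Step 1: Find the fundamental solution (x₁, y₁) of x² - 168y² = 1.
  Expand √168 as a continued fraction. a₀ = ⌊√168⌋ = 12; iterate m_{k+1} = d_k·a_k − m_k, d_{k+1} = (168 − m_{k+1}²)/d_k, a_{k+1} = ⌊(a₀ + m_{k+1})/d_{k+1}⌋ (starting m₀ = 0, d₀ = 1), with convergents p_k = a_k·p_{k-1} + p_{k-2}, q_k = a_k·q_{k-1} + q_{k-2} (p₋₁ = 1, q₋₁ = 0):
  k = 0: a₀ = 12; p₀/q₀ = 12/1; p₀² − 168·q₀² = 144 − 168 = -24.
  k = 1: m = 12, d = 24, a = ⌊(12 + 12)/24⌋ = 1; p/q = (1·12 + 1)/(1·1 + 0) = 13/1; p² − 168·q² = 169 − 168 = 1.
  The first convergent with p² − 168·q² = 1 gives the fundamental solution (x₁, y₁) = (13, 1).
Step 2: Apply the recurrence (x_{n+1}, y_{n+1}) = (x₁x_n + 168y₁y_n, x₁y_n + y₁x_n) repeatedly.
  From (x_1, y_1) = (13, 1): x_2 = 13·13 + 168·1·1 = 337; y_2 = 13·1 + 1·13 = 26.
Step 3: Verify x_2² - 168·y_2² = 113569 - 113568 = 1 (should be 1). ✓

(x_1, y_1) = (13, 1); (x_2, y_2) = (337, 26).


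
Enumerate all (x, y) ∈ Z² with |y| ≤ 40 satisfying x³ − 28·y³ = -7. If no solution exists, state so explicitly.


The equation is x³ - 28y³ = -7. For fixed y, x³ = 28·y³ − 7, so a solution requires the RHS to be a perfect cube.
Strategy: iterate y from -40 to 40, compute RHS = 28·y³ − 7, and check whether it is a (positive or negative) perfect cube.
Check small values of y:
  y = 0: RHS = -7 is not a perfect cube.
  y = 1: RHS = 21 is not a perfect cube.
  y = -1: RHS = -35 is not a perfect cube.
  y = 2: RHS = 217 is not a perfect cube.
  y = -2: RHS = -231 is not a perfect cube.
  y = 3: RHS = 749 is not a perfect cube.
  y = -3: RHS = -763 is not a perfect cube.
Continuing the search up to |y| = 40 finds no solutions either.
No (x, y) in the scanned range satisfies the equation.

No integer solutions with |y| ≤ 40.


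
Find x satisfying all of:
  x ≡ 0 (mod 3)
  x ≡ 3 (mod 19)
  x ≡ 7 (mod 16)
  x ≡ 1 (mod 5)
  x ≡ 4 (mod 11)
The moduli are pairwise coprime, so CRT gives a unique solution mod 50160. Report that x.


Product of moduli M = 3 · 19 · 16 · 5 · 11 = 50160.
Merge one congruence at a time:
  Start: x ≡ 0 (mod 3).
  Combine with x ≡ 3 (mod 19); new modulus lcm = 57.
    Write x = 0 + 3·t and substitute into x ≡ 3 (mod 19): 3·t ≡ 3 − 0 = 3 (mod 19).
    The inverse of 3 mod 19 is 13 (since 3·13 = 39 = 2·19 + 1), so t ≡ 13·3 = 39 ≡ 1 (mod 19).
    Then x = 0 + 3·1 = 3, valid modulo lcm(3, 19) = 57: x ≡ 3 (mod 57).
  Combine with x ≡ 7 (mod 16); new modulus lcm = 912.
    Write x = 3 + 57·t and substitute into x ≡ 7 (mod 16): 57·t ≡ 7 − 3 = 4 (mod 16).
    Reduce coefficients mod 16: 9·t ≡ 4 (mod 16).
    The inverse of 9 mod 16 is 9 (since 9·9 = 81 = 5·16 + 1), so t ≡ 9·4 = 36 ≡ 4 (mod 16).
    Then x = 3 + 57·4 = 231, valid modulo lcm(57, 16) = 912: x ≡ 231 (mod 912).
  Combine with x ≡ 1 (mod 5); new modulus lcm = 4560.
    Write x = 231 + 912·t and substitute into x ≡ 1 (mod 5): 912·t ≡ 1 − 231 = -230 (mod 5).
    Reduce coefficients mod 5: 2·t ≡ 0 (mod 5).
    The inverse of 2 mod 5 is 3 (since 2·3 = 6 = 1·5 + 1), so t ≡ 3·0 = 0 ≡ 0 (mod 5).
    Then x = 231 + 912·0 = 231, valid modulo lcm(912, 5) = 4560: x ≡ 231 (mod 4560).
  Combine with x ≡ 4 (mod 11); new modulus lcm = 50160.
    Write x = 231 + 4560·t and substitute into x ≡ 4 (mod 11): 4560·t ≡ 4 − 231 = -227 (mod 11).
    Reduce coefficients mod 11: 6·t ≡ 4 (mod 11).
    The inverse of 6 mod 11 is 2 (since 6·2 = 12 = 1·11 + 1), so t ≡ 2·4 = 8 ≡ 8 (mod 11).
    Then x = 231 + 4560·8 = 36711, valid modulo lcm(4560, 11) = 50160: x ≡ 36711 (mod 50160).
Verify against each original: 36711 mod 3 = 0, 36711 mod 19 = 3, 36711 mod 16 = 7, 36711 mod 5 = 1, 36711 mod 11 = 4.

x ≡ 36711 (mod 50160).
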